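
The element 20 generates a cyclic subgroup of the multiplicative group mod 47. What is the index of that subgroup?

1

By Lagrange's theorem, ord_47(20) divides φ(47) = 47 − 1 = 46 = 2 · 23.
Divisors of 46: 1, 2, 23, 46.
Evaluate successive powers at the divisors of 46:
20^1 ≡ 20
20^2 ≡ 24
20^23 ≡ 46
20^46 ≡ 1
Thus |⟨20⟩| = ord(20) = 46.
Index = |(Z/47Z)^×| / |⟨20⟩| = 46 / 46 = 1.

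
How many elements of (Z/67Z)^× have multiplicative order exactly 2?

φ(67) = 67 − 1 = 66 = 2 · 3 · 11.
(Z/67Z)^× is cyclic (|G| = 66); a cyclic group of order m has exactly φ(d) elements of each order d | m, and none otherwise.
2 | 66, and φ(2) = 2 − 1 = 1.

1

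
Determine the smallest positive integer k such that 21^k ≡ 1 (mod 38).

18

Since 21 ∈ (Z/38Z)^×, its order divides φ(38) = φ(2)·φ(19) = 1·18 = 18 = 2 · 3^2.
Divisors of 18: 1, 2, 3, 6, 9, 18.
Test each divisor d:
21^1 ≡ 21 (mod 38)
21^2 ≡ 23 (mod 38)
21^3 ≡ 27 (mod 38)
21^6 ≡ 7 (mod 38)
21^9 ≡ 37 (mod 38)
21^18 ≡ 1 (mod 38) ✓
So ord_38(21) = 18.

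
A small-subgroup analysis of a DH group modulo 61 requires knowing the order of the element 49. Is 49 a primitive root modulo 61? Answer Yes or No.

φ(61) = 61 − 1 = 60 = 2^2 · 3 · 5.
It suffices to check that the order of 49 is not a proper divisor of 60: compute 49^(60/q) for q ∈ {2, 3, 5}.
49^30 ≡ 1 (mod 61)  [q = 2: ≡ 1 ✗]
49^20 ≡ 13 (mod 61)  [q = 3: ≢ 1 ✓]
49^12 ≡ 58 (mod 61)  [q = 5: ≢ 1 ✓]
The check at q = 2 fails, so 49 generates a proper subgroup.

No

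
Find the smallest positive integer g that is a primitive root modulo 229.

6

φ(229) = 229 − 1 = 228 = 2^2 · 3 · 19.
Test candidates g = 2, 3, … against the prime factors q ∈ {2, 3, 19} of φ(229): g is a generator iff g^(228/q) ≢ 1 for every such q.
g = 2: 2^114 ≡ 228; 2^76 ≡ 1 — hits 1, so not a primitive root.
g = 3: 3^114 ≡ 1 — hits 1, so not a primitive root.
g = 4: 4^114 ≡ 1 — hits 1, so not a primitive root.
g = 5: 5^114 ≡ 1 — hits 1, so not a primitive root.
g = 6: 6^114 ≡ 228; 6^76 ≡ 134; 6^12 ≡ 165 — none is 1, so 6 is a primitive root.
Hence the least primitive root of 229 is 6.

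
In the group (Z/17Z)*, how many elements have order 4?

φ(17) = 17 − 1 = 16 = 2^4.
Since (Z/17Z)^× is cyclic of order 16, the number of elements of order d is φ(d) when d | 16 and 0 otherwise.
4 = 2^2 divides 16, and φ(4) = 2.

2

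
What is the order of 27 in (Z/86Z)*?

14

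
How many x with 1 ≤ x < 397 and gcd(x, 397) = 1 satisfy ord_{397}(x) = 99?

60

φ(397) = 397 − 1 = 396 = 2^2 · 3^2 · 11.
In a cyclic group of order 396, there are φ(d) elements of order d for each divisor d of 396, and zero for non-divisors.
99 = 3^2 · 11 divides 396, and φ(99) = 60.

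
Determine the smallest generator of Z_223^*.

φ(223) = 223 − 1 = 222 = 2 · 3 · 37.
Test candidates g = 2, 3, … against the prime factors q ∈ {2, 3, 37} of φ(223): g is a generator iff g^(222/q) ≢ 1 for every such q.
g = 2: 2^111 ≡ 1 — hits 1, so not a primitive root.
g = 3: 3^111 ≡ 222; 3^74 ≡ 183; 3^6 ≡ 60 — none is 1, so 3 is a primitive root.
So 3 is the smallest generator of (Z/223Z)^×.

3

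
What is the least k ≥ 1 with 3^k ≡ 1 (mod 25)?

20

Since 3 ∈ (Z/25Z)^×, its order divides φ(25) = φ(5^2) = 5·(5−1) = 20 = 2^2 · 5.
Divisors of 20: 1, 2, 4, 5, 10, 20.
Compute 3^d (mod 25) for the divisors d until we hit 1:
3^1 ≡ 3 (mod 25)
3^2 ≡ 9 (mod 25)
3^4 ≡ 6 (mod 25)
3^5 ≡ 18 (mod 25)
3^10 ≡ 24 (mod 25)
3^20 ≡ 1 (mod 25) ✓
So ord_25(3) = 20.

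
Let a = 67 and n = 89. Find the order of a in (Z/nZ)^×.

11

ord(67) | φ(89) = 89 − 1 = 88 = 2^3 · 11.
Divisors of 88: 1, 2, 4, 8, 11, 22, 44, 88.
Test each divisor d:
67^1 ≡ 67 (mod 89)
67^2 ≡ 39 (mod 89)
67^4 ≡ 8 (mod 89)
67^8 ≡ 64 (mod 89)
67^11 ≡ 1 (mod 89) ✓
The smallest such exponent is 11, so the order of 67 is 11.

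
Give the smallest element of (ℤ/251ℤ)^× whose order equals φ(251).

φ(251) = 251 − 1 = 250 = 2 · 5^3.
g is a primitive root iff g^(250/q) ≢ 1 (mod 251) for each prime q ∈ {2, 5}.
g = 2: 2^125 ≡ 250; 2^50 ≡ 1 — hits 1, so not a primitive root.
g = 3: 3^125 ≡ 1 — hits 1, so not a primitive root.
g = 4: 4^125 ≡ 1 — hits 1, so not a primitive root.
g = 5: 5^125 ≡ 1 — hits 1, so not a primitive root.
g = 6: 6^125 ≡ 250; 6^50 ≡ 219 — none is 1, so 6 is a primitive root.
So 6 is the smallest generator of (Z/251Z)^×.

6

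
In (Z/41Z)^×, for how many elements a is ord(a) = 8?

4

φ(41) = 41 − 1 = 40 = 2^3 · 5.
Since (Z/41Z)^× is cyclic of order 40, the number of elements of order d is φ(d) when d | 40 and 0 otherwise.
8 = 2^3 divides 40, and φ(8) = 4.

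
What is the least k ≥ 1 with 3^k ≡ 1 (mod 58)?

28

Since 3 ∈ (Z/58Z)^×, its order divides φ(58) = φ(2)·φ(29) = 1·28 = 28 = 2^2 · 7.
Divisors of 28: 1, 2, 4, 7, 14, 28.
Compute 3^d (mod 58) for the divisors d until we hit 1:
3^1 ≡ 3 (mod 58)
3^2 ≡ 9 (mod 58)
3^4 ≡ 23 (mod 58)
3^7 ≡ 41 (mod 58)
3^14 ≡ 57 (mod 58)
3^28 ≡ 1 (mod 58) ✓
The smallest such exponent is 28, so the order of 3 is 28.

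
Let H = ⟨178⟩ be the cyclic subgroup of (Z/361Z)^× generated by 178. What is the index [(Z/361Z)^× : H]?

ord(178) | φ(361) = φ(19^2) = 19·(19−1) = 342 = 2 · 3^2 · 19.
Divisors of 342: 1, 2, 3, 6, 9, 18, 19, 38, 57, 114, 171, 342.
Check 178^d mod 361 for each divisor in increasing order:
178^1 ≡ 178
178^2 ≡ 277
178^3 ≡ 210
178^6 ≡ 58
178^9 ≡ 267
178^18 ≡ 172
178^19 ≡ 292
178^38 ≡ 68
178^57 ≡ 1
So ord_361(178) = 57, hence |⟨178⟩| = 57.
The index is φ(361) / ord(178) = 342 / 57 = 6.

6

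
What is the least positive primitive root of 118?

11

φ(118) = φ(2)·φ(59) = 1·58 = 58 = 2 · 29.
Test candidates g = 2, 3, … against the prime factors q ∈ {2, 29} of φ(118): g is a generator iff g^(58/q) ≢ 1 for every such q.
g = 2: gcd(2, 118) = 2 > 1, not a unit — skip.
g = 3: 3^29 ≡ 1 — hits 1, so not a primitive root.
g = 4: gcd(4, 118) = 2 > 1, not a unit — skip.
g = 5: 5^29 ≡ 1 — hits 1, so not a primitive root.
g = 6: gcd(6, 118) = 2 > 1, not a unit — skip.
g = 7: 7^29 ≡ 1 — hits 1, so not a primitive root.
g = 8: gcd(8, 118) = 2 > 1, not a unit — skip.
g = 9: 9^29 ≡ 1 — hits 1, so not a primitive root.
g = 10: gcd(10, 118) = 2 > 1, not a unit — skip.
g = 11: 11^29 ≡ 117; 11^2 ≡ 3 — none is 1, so 11 is a primitive root.
So 11 is the smallest generator of (Z/118Z)^×.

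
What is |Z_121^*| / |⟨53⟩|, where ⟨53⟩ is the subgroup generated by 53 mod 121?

2

ord(53) | φ(121) = φ(11^2) = 11·(11−1) = 110 = 2 · 5 · 11.
Divisors of 110: 1, 2, 5, 10, 11, 22, 55, 110.
Evaluate successive powers at the divisors of 110:
53^1 ≡ 53
53^2 ≡ 26
53^5 ≡ 12
53^10 ≡ 23
53^11 ≡ 9
53^22 ≡ 81
53^55 ≡ 1
The order of 53 is 55, so the subgroup it generates has 55 elements.
Index = |(Z/121Z)^×| / |⟨53⟩| = 110 / 55 = 2.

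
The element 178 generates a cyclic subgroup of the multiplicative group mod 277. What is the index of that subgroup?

The order of 178 must divide φ(277) = 277 − 1 = 276 = 2^2 · 3 · 23.
Divisors of 276: 1, 2, 3, 4, 6, 12, 23, 46, 69, 92, 138, 276.
Compute 178^d (mod 277) for the divisors d until we hit 1:
178^1 ≡ 178
178^2 ≡ 106
178^3 ≡ 32
178^4 ≡ 156
178^6 ≡ 193
178^12 ≡ 131
178^23 ≡ 182
178^46 ≡ 161
178^69 ≡ 217
178^92 ≡ 160
178^138 ≡ 276
178^276 ≡ 1
The order of 178 is 276, so the subgroup it generates has 276 elements.
[(Z/277Z)^× : ⟨178⟩] = 276/276 = 1.

1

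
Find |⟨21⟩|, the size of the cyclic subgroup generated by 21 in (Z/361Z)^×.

342

Since 21 ∈ (Z/361Z)^×, its order divides φ(361) = φ(19^2) = 19·(19−1) = 342 = 2 · 3^2 · 19.
Divisors of 342: 1, 2, 3, 6, 9, 18, 19, 38, 57, 114, 171, 342.
Evaluate successive powers at the divisors of 342:
21^1 ≡ 21 (mod 361)
21^2 ≡ 80 (mod 361)
21^3 ≡ 236 (mod 361)
21^6 ≡ 102 (mod 361)
21^9 ≡ 246 (mod 361)
21^18 ≡ 229 (mod 361)
21^19 ≡ 116 (mod 361)
21^38 ≡ 99 (mod 361)
21^57 ≡ 293 (mod 361)
21^114 ≡ 292 (mod 361)
21^171 ≡ 360 (mod 361)
21^342 ≡ 1 (mod 361) ✓
So ord_361(21) = 342.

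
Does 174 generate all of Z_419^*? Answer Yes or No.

φ(419) = 419 − 1 = 418 = 2 · 11 · 19.
174 is a primitive root mod 419 iff 174^(φ(419)/q) ≢ 1 for every prime q | φ(419), i.e. q ∈ {2, 11, 19}.
174^209 ≡ 418 (mod 419)  [q = 2: ≢ 1 ✓]
174^38 ≡ 13 (mod 419)  [q = 11: ≢ 1 ✓]
174^22 ≡ 136 (mod 419)  [q = 19: ≢ 1 ✓]
All checks pass, so 174 has order 418 and is a primitive root modulo 419.

Yes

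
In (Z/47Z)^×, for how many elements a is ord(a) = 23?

φ(47) = 47 − 1 = 46 = 2 · 23.
In a cyclic group of order 46, there are φ(d) elements of order d for each divisor d of 46, and zero for non-divisors.
23 | 46, and φ(23) = 23 − 1 = 22.

22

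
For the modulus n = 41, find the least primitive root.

6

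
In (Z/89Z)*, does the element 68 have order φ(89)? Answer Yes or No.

No

φ(89) = 89 − 1 = 88 = 2^3 · 11.
68 is a primitive root mod 89 iff 68^(φ(89)/q) ≢ 1 for every prime q | φ(89), i.e. q ∈ {2, 11}.
68^44 ≡ 1 (mod 89)  [q = 2: ≡ 1 ✗]
68^8 ≡ 78 (mod 89)  [q = 11: ≢ 1 ✓]
Since 68^44 ≡ 1, the order of 68 divides 44 < 88, so 68 is not a primitive root.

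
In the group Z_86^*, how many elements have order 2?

φ(86) = φ(2)·φ(43) = 1·42 = 42 = 2 · 3 · 7.
(Z/86Z)^× is cyclic (|G| = 42); a cyclic group of order m has exactly φ(d) elements of each order d | m, and none otherwise.
2 | 42, and φ(2) = 2 − 1 = 1.

1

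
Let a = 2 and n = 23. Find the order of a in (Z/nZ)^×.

ord(2) | φ(23) = 23 − 1 = 22 = 2 · 11.
Divisors of 22: 1, 2, 11, 22.
Compute 2^d (mod 23) for the divisors d until we hit 1:
2^1 ≡ 2 (mod 23)
2^2 ≡ 4 (mod 23)
2^11 ≡ 1 (mod 23) ✓
Therefore the multiplicative order of 2 modulo 23 is 11.

11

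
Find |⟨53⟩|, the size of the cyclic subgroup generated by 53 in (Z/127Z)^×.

126

By Lagrange's theorem, ord_127(53) divides φ(127) = 127 − 1 = 126 = 2 · 3^2 · 7.
Divisors of 126: 1, 2, 3, 6, 7, 9, 14, 18, 21, 42, 63, 126.
Test each divisor d:
53^1 ≡ 53
53^2 ≡ 15
53^3 ≡ 33
53^6 ≡ 73
53^7 ≡ 59
53^9 ≡ 123
53^14 ≡ 52
53^18 ≡ 16
53^21 ≡ 20
53^42 ≡ 19
53^63 ≡ 126
53^126 ≡ 1
So ord_127(53) = 126.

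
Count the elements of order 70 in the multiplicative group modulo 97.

φ(97) = 97 − 1 = 96 = 2^5 · 3.
In a cyclic group of order 96, there are φ(d) elements of order d for each divisor d of 96, and zero for non-divisors.
Since 70 ∤ 96, the count is 0.

0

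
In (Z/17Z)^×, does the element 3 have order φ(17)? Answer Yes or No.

φ(17) = 17 − 1 = 16 = 2^4.
An element g generates (Z/17Z)^× iff g^(16/q) ≢ 1 (mod 17) for each prime q ∈ {2}.
3^8 ≡ 16 (mod 17)  [q = 2: ≢ 1 ✓]
Every test exponent gives a nontrivial residue, hence 3 generates the full group.

Yes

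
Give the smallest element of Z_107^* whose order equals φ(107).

φ(107) = 107 − 1 = 106 = 2 · 53.
g is a primitive root iff g^(106/q) ≢ 1 (mod 107) for each prime q ∈ {2, 53}.
g = 2: 2^53 ≡ 106; 2^2 ≡ 4 — none is 1, so 2 is a primitive root.
So 2 is the smallest generator of (Z/107Z)^×.

2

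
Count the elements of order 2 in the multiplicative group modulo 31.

1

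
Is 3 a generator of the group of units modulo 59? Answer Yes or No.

φ(59) = 59 − 1 = 58 = 2 · 29.
3 is a primitive root mod 59 iff 3^(φ(59)/q) ≢ 1 for every prime q | φ(59), i.e. q ∈ {2, 29}.
3^29 ≡ 1 (mod 59)  [q = 2: ≡ 1 ✗]
3^2 ≡ 9 (mod 59)  [q = 29: ≢ 1 ✓]
The check at q = 2 fails, so 3 generates a proper subgroup.

No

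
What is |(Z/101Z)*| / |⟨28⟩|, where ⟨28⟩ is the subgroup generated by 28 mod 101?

1

Since 28 ∈ (Z/101Z)^×, its order divides φ(101) = 101 − 1 = 100 = 2^2 · 5^2.
Divisors of 100: 1, 2, 4, 5, 10, 20, 25, 50, 100.
Check 28^d mod 101 for each divisor in increasing order:
28^1 ≡ 28
28^2 ≡ 77
28^4 ≡ 71
28^5 ≡ 69
28^10 ≡ 14
28^20 ≡ 95
28^25 ≡ 91
28^50 ≡ 100
28^100 ≡ 1
So ord_101(28) = 100, hence |⟨28⟩| = 100.
[(Z/101Z)^× : ⟨28⟩] = 100/100 = 1.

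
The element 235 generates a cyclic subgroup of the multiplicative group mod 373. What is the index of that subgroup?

4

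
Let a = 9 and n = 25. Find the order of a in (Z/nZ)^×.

10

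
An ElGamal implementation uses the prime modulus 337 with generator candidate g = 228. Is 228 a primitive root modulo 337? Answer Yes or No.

Yes

φ(337) = 337 − 1 = 336 = 2^4 · 3 · 7.
Test 228^(336/q) mod 337 for each prime factor q of 336:
228^168 ≡ 336 (mod 337)  [q = 2: ≢ 1 ✓]
228^112 ≡ 208 (mod 337)  [q = 3: ≢ 1 ✓]
228^48 ≡ 295 (mod 337)  [q = 7: ≢ 1 ✓]
All checks pass, so 228 has order 336 and is a primitive root modulo 337.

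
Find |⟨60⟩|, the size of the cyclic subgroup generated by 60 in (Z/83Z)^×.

82

ord(60) | φ(83) = 83 − 1 = 82 = 2 · 41.
Divisors of 82: 1, 2, 41, 82.
Test each divisor d:
60^1 ≡ 60 (mod 83)
60^2 ≡ 31 (mod 83)
60^41 ≡ 82 (mod 83)
60^82 ≡ 1 (mod 83) ✓
Therefore the multiplicative order of 60 modulo 83 is 82.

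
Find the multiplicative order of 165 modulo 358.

178

The order of 165 must divide φ(358) = φ(2)·φ(179) = 1·178 = 178 = 2 · 89.
Divisors of 178: 1, 2, 89, 178.
Compute 165^d (mod 358) for the divisors d until we hit 1:
165^1 ≡ 165 (mod 358)
165^2 ≡ 17 (mod 358)
165^89 ≡ 357 (mod 358)
165^178 ≡ 1 (mod 358) ✓
So ord_358(165) = 178.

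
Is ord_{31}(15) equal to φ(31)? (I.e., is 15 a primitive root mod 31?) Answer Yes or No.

φ(31) = 31 − 1 = 30 = 2 · 3 · 5.
15 is a primitive root mod 31 iff 15^(φ(31)/q) ≢ 1 for every prime q | φ(31), i.e. q ∈ {2, 3, 5}.
15^15 ≡ 30 (mod 31)  [q = 2: ≢ 1 ✓]
15^10 ≡ 1 (mod 31)  [q = 3: ≡ 1 ✗]
15^6 ≡ 16 (mod 31)  [q = 5: ≢ 1 ✓]
15^10 ≡ 1 shows ord(15) | 10, strictly less than φ(31); not a primitive root.

No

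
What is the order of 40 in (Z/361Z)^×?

By Lagrange's theorem, ord_361(40) divides φ(361) = φ(19^2) = 19·(19−1) = 342 = 2 · 3^2 · 19.
Divisors of 342: 1, 2, 3, 6, 9, 18, 19, 38, 57, 114, 171, 342.
Compute 40^d (mod 361) for the divisors d until we hit 1:
40^1 ≡ 40
40^2 ≡ 156
40^3 ≡ 103
40^6 ≡ 140
40^9 ≡ 341
40^18 ≡ 39
40^19 ≡ 116
40^38 ≡ 99
40^57 ≡ 293
40^114 ≡ 292
40^171 ≡ 360
40^342 ≡ 1
So ord_361(40) = 342.

342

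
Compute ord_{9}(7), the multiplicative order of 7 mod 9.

3

The order of 7 must divide φ(9) = φ(3^2) = 3·(3−1) = 6 = 2 · 3.
Divisors of 6: 1, 2, 3, 6.
Compute 7^d (mod 9) for the divisors d until we hit 1:
7^1 ≡ 7 (mod 9)
7^2 ≡ 4 (mod 9)
7^3 ≡ 1 (mod 9) ✓
Hence ord(7) = 3.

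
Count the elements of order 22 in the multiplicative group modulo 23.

10

φ(23) = 23 − 1 = 22 = 2 · 11.
In a cyclic group of order 22, there are φ(d) elements of order d for each divisor d of 22, and zero for non-divisors.
22 = 2 · 11 divides 22, and φ(22) = 10.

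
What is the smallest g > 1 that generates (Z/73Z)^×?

5

φ(73) = 73 − 1 = 72 = 2^3 · 3^2.
g is a primitive root iff g^(72/q) ≢ 1 (mod 73) for each prime q ∈ {2, 3}.
g = 2: 2^36 ≡ 1 — hits 1, so not a primitive root.
g = 3: 3^36 ≡ 1 — hits 1, so not a primitive root.
g = 4: 4^36 ≡ 1 — hits 1, so not a primitive root.
g = 5: 5^36 ≡ 72; 5^24 ≡ 8 — none is 1, so 5 is a primitive root.
Hence the least primitive root of 73 is 5.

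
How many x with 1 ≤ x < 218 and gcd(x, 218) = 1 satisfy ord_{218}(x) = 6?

2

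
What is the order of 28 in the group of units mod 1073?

18

The order of 28 must divide φ(1073) = φ(29·37) = (29−1)·(37−1) = 28·36 = 1008 = 2^4 · 3^2 · 7.
Divisors of 1008: 1, 2, 3, 4, 6, 7, 8, 9, 12, 14, 16, 18, 21, 24, 28, 36, 42, 48, 56, 63, 72, 84, 112, 126, 144, 168, 252, 336, 504, 1008.
Check 28^d mod 1073 for each divisor in increasing order:
28^1 ≡ 28
28^2 ≡ 784
28^3 ≡ 492
28^4 ≡ 900
28^6 ≡ 639
28^7 ≡ 724
28^8 ≡ 958
28^9 ≡ 1072
28^12 ≡ 581
28^14 ≡ 552
28^16 ≡ 349
28^18 ≡ 1
Therefore the multiplicative order of 28 modulo 1073 is 18.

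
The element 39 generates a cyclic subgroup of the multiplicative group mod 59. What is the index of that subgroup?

1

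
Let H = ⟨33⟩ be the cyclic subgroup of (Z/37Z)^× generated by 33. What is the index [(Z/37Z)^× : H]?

The order of 33 must divide φ(37) = 37 − 1 = 36 = 2^2 · 3^2.
Divisors of 36: 1, 2, 3, 4, 6, 9, 12, 18, 36.
Evaluate successive powers at the divisors of 36:
33^1 ≡ 33 (mod 37)
33^2 ≡ 16 (mod 37)
33^3 ≡ 10 (mod 37)
33^4 ≡ 34 (mod 37)
33^6 ≡ 26 (mod 37)
33^9 ≡ 1 (mod 37) ✓
So ord_37(33) = 9, hence |⟨33⟩| = 9.
Index = |(Z/37Z)^×| / |⟨33⟩| = 36 / 9 = 4.

4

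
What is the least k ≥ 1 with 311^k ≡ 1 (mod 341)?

The order of 311 must divide φ(341) = φ(11·31) = (11−1)·(31−1) = 10·30 = 300 = 2^2 · 3 · 5^2.
Divisors of 300: 1, 2, 3, 4, 5, 6, 10, 12, 15, 20, 25, 30, 50, 60, 75, 100, 150, 300.
Evaluate successive powers at the divisors of 300:
311^1 ≡ 311 (mod 341)
311^2 ≡ 218 (mod 341)
311^3 ≡ 280 (mod 341)
311^4 ≡ 125 (mod 341)
311^5 ≡ 1 (mod 341) ✓
So ord_341(311) = 5.

5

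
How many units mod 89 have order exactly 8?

φ(89) = 89 − 1 = 88 = 2^3 · 11.
Since (Z/89Z)^× is cyclic of order 88, the number of elements of order d is φ(d) when d | 88 and 0 otherwise.
8 = 2^3 divides 88, and φ(8) = 4.

4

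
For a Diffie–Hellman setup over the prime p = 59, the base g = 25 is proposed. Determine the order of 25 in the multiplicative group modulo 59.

29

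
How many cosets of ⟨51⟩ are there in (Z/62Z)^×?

Since 51 ∈ (Z/62Z)^×, its order divides φ(62) = φ(2)·φ(31) = 1·30 = 30 = 2 · 3 · 5.
Divisors of 30: 1, 2, 3, 5, 6, 10, 15, 30.
Check 51^d mod 62 for each divisor in increasing order:
51^1 ≡ 51 (mod 62)
51^2 ≡ 59 (mod 62)
51^3 ≡ 33 (mod 62)
51^5 ≡ 25 (mod 62)
51^6 ≡ 35 (mod 62)
51^10 ≡ 5 (mod 62)
51^15 ≡ 1 (mod 62) ✓
The order of 51 is 15, so the subgroup it generates has 15 elements.
[(Z/62Z)^× : ⟨51⟩] = 30/15 = 2.

2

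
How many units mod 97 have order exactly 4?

2

φ(97) = 97 − 1 = 96 = 2^5 · 3.
(Z/97Z)^× is cyclic (|G| = 96); a cyclic group of order m has exactly φ(d) elements of each order d | m, and none otherwise.
4 = 2^2 divides 96, and φ(4) = 2.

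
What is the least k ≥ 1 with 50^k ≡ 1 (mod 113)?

56

The order of 50 must divide φ(113) = 113 − 1 = 112 = 2^4 · 7.
Divisors of 112: 1, 2, 4, 7, 8, 14, 16, 28, 56, 112.
Compute 50^d (mod 113) for the divisors d until we hit 1:
50^1 ≡ 50
50^2 ≡ 14
50^4 ≡ 83
50^7 ≡ 18
50^8 ≡ 109
50^14 ≡ 98
50^16 ≡ 16
50^28 ≡ 112
50^56 ≡ 1
The smallest such exponent is 56, so the order of 50 is 56.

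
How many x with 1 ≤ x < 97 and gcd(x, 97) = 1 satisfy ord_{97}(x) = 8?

4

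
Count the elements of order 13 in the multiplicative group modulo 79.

φ(79) = 79 − 1 = 78 = 2 · 3 · 13.
(Z/79Z)^× is cyclic (|G| = 78); a cyclic group of order m has exactly φ(d) elements of each order d | m, and none otherwise.
13 | 78, and φ(13) = 13 − 1 = 12.

12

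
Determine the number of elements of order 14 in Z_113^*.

6

φ(113) = 113 − 1 = 112 = 2^4 · 7.
(Z/113Z)^× is cyclic (|G| = 112); a cyclic group of order m has exactly φ(d) elements of each order d | m, and none otherwise.
14 = 2 · 7 divides 112, and φ(14) = 6.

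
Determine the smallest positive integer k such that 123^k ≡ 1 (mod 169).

156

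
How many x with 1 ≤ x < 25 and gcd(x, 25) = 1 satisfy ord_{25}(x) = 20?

8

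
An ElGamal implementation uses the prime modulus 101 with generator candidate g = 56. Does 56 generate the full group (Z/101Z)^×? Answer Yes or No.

No

φ(101) = 101 − 1 = 100 = 2^2 · 5^2.
It suffices to check that the order of 56 is not a proper divisor of 100: compute 56^(100/q) for q ∈ {2, 5}.
56^50 ≡ 1 (mod 101)  [q = 2: ≡ 1 ✗]
56^20 ≡ 36 (mod 101)  [q = 5: ≢ 1 ✓]
The check at q = 2 fails, so 56 generates a proper subgroup.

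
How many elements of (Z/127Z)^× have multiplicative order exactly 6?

φ(127) = 127 − 1 = 126 = 2 · 3^2 · 7.
Since (Z/127Z)^× is cyclic of order 126, the number of elements of order d is φ(d) when d | 126 and 0 otherwise.
6 = 2 · 3 divides 126, and φ(6) = 2.

2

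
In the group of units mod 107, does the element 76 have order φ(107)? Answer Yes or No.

φ(107) = 107 − 1 = 106 = 2 · 53.
Test 76^(106/q) mod 107 for each prime factor q of 106:
76^53 ≡ 1 (mod 107)  [q = 2: ≡ 1 ✗]
76^2 ≡ 105 (mod 107)  [q = 53: ≢ 1 ✓]
Since 76^53 ≡ 1, the order of 76 divides 53 < 106, so 76 is not a primitive root.

No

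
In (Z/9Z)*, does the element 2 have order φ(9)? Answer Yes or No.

φ(9) = φ(3^2) = 3·(3−1) = 6 = 2 · 3.
Test 2^(6/q) mod 9 for each prime factor q of 6:
2^3 ≡ 8 (mod 9)  [q = 2: ≢ 1 ✓]
2^2 ≡ 4 (mod 9)  [q = 3: ≢ 1 ✓]
Every test exponent gives a nontrivial residue, hence 2 generates the full group.

Yes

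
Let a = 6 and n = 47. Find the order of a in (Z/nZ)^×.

23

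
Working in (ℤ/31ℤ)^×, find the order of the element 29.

10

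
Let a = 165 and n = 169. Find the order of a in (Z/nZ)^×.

39

By Lagrange's theorem, ord_169(165) divides φ(169) = φ(13^2) = 13·(13−1) = 156 = 2^2 · 3 · 13.
Divisors of 156: 1, 2, 3, 4, 6, 12, 13, 26, 39, 52, 78, 156.
Evaluate successive powers at the divisors of 156:
165^1 ≡ 165 (mod 169)
165^2 ≡ 16 (mod 169)
165^3 ≡ 105 (mod 169)
165^4 ≡ 87 (mod 169)
165^6 ≡ 40 (mod 169)
165^12 ≡ 79 (mod 169)
165^13 ≡ 22 (mod 169)
165^26 ≡ 146 (mod 169)
165^39 ≡ 1 (mod 169) ✓
So ord_169(165) = 39.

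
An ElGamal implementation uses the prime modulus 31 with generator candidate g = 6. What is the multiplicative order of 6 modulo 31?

Since 6 ∈ (Z/31Z)^×, its order divides φ(31) = 31 − 1 = 30 = 2 · 3 · 5.
Divisors of 30: 1, 2, 3, 5, 6, 10, 15, 30.
Evaluate successive powers at the divisors of 30:
6^1 ≡ 6 (mod 31)
6^2 ≡ 5 (mod 31)
6^3 ≡ 30 (mod 31)
6^5 ≡ 26 (mod 31)
6^6 ≡ 1 (mod 31) ✓
Hence ord(6) = 6.

6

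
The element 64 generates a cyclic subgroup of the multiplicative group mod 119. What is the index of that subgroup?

ord(64) | φ(119) = φ(7·17) = (7−1)·(17−1) = 6·16 = 96 = 2^5 · 3.
Divisors of 96: 1, 2, 3, 4, 6, 8, 12, 16, 24, 32, 48, 96.
Compute 64^d (mod 119) for the divisors d until we hit 1:
64^1 ≡ 64 (mod 119)
64^2 ≡ 50 (mod 119)
64^3 ≡ 106 (mod 119)
64^4 ≡ 1 (mod 119) ✓
Thus |⟨64⟩| = ord(64) = 4.
Index = |(Z/119Z)^×| / |⟨64⟩| = 96 / 4 = 24.

24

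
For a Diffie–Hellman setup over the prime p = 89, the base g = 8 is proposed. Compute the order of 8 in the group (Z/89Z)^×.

11

By Lagrange's theorem, ord_89(8) divides φ(89) = 89 − 1 = 88 = 2^3 · 11.
Divisors of 88: 1, 2, 4, 8, 11, 22, 44, 88.
Evaluate successive powers at the divisors of 88:
8^1 ≡ 8 (mod 89)
8^2 ≡ 64 (mod 89)
8^4 ≡ 2 (mod 89)
8^8 ≡ 4 (mod 89)
8^11 ≡ 1 (mod 89) ✓
So ord_89(8) = 11.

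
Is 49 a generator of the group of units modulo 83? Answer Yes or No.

φ(83) = 83 − 1 = 82 = 2 · 41.
Test 49^(82/q) mod 83 for each prime factor q of 82:
49^41 ≡ 1 (mod 83)  [q = 2: ≡ 1 ✗]
49^2 ≡ 77 (mod 83)  [q = 41: ≢ 1 ✓]
49^41 ≡ 1 shows ord(49) | 41, strictly less than φ(83); not a primitive root.

No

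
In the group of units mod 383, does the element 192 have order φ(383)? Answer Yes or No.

φ(383) = 383 − 1 = 382 = 2 · 191.
It suffices to check that the order of 192 is not a proper divisor of 382: compute 192^(382/q) for q ∈ {2, 191}.
192^191 ≡ 1 (mod 383)  [q = 2: ≡ 1 ✗]
192^2 ≡ 96 (mod 383)  [q = 191: ≢ 1 ✓]
The check at q = 2 fails, so 192 generates a proper subgroup.

No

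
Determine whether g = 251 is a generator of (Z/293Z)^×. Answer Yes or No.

Yes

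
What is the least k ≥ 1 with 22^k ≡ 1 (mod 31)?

30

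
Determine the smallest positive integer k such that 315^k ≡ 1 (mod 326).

The order of 315 must divide φ(326) = φ(2)·φ(163) = 1·162 = 162 = 2 · 3^4.
Divisors of 162: 1, 2, 3, 6, 9, 18, 27, 54, 81, 162.
Test each divisor d:
315^1 ≡ 315
315^2 ≡ 121
315^3 ≡ 299
315^6 ≡ 77
315^9 ≡ 203
315^18 ≡ 133
315^27 ≡ 267
315^54 ≡ 221
315^81 ≡ 1
So ord_326(315) = 81.

81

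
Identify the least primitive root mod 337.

10

φ(337) = 337 − 1 = 336 = 2^4 · 3 · 7.
Test candidates g = 2, 3, … against the prime factors q ∈ {2, 3, 7} of φ(337): g is a generator iff g^(336/q) ≢ 1 for every such q.
g = 2: 2^168 ≡ 1 — hits 1, so not a primitive root.
g = 3: 3^168 ≡ 1 — hits 1, so not a primitive root.
g = 4: 4^168 ≡ 1 — hits 1, so not a primitive root.
g = 5: 5^168 ≡ 336; 5^112 ≡ 1 — hits 1, so not a primitive root.
g = 6: 6^168 ≡ 1 — hits 1, so not a primitive root.
g = 7: 7^168 ≡ 1 — hits 1, so not a primitive root.
g = 8: 8^168 ≡ 1 — hits 1, so not a primitive root.
g = 9: 9^168 ≡ 1 — hits 1, so not a primitive root.
g = 10: 10^168 ≡ 336; 10^112 ≡ 128; 10^48 ≡ 175 — none is 1, so 10 is a primitive root.
Hence the least primitive root of 337 is 10.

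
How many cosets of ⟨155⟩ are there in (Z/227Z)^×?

By Lagrange's theorem, ord_227(155) divides φ(227) = 227 − 1 = 226 = 2 · 113.
Divisors of 226: 1, 2, 113, 226.
Evaluate successive powers at the divisors of 226:
155^1 ≡ 155 (mod 227)
155^2 ≡ 190 (mod 227)
155^113 ≡ 1 (mod 227) ✓
The order of 155 is 113, so the subgroup it generates has 113 elements.
Index = |(Z/227Z)^×| / |⟨155⟩| = 226 / 113 = 2.

2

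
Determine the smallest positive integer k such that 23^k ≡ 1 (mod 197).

The order of 23 must divide φ(197) = 197 − 1 = 196 = 2^2 · 7^2.
Divisors of 196: 1, 2, 4, 7, 14, 28, 49, 98, 196.
Test each divisor d:
23^1 ≡ 23
23^2 ≡ 135
23^4 ≡ 101
23^7 ≡ 178
23^14 ≡ 164
23^28 ≡ 104
23^49 ≡ 1
The smallest such exponent is 49, so the order of 23 is 49.

49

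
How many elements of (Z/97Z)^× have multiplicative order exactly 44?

φ(97) = 97 − 1 = 96 = 2^5 · 3.
In a cyclic group of order 96, there are φ(d) elements of order d for each divisor d of 96, and zero for non-divisors.
44 does not divide 96, so no element of (Z/97Z)^× has order 44.

0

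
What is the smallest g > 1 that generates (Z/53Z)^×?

2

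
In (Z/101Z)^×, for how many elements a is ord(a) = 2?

φ(101) = 101 − 1 = 100 = 2^2 · 5^2.
In a cyclic group of order 100, there are φ(d) elements of order d for each divisor d of 100, and zero for non-divisors.
2 | 100, and φ(2) = 2 − 1 = 1.

1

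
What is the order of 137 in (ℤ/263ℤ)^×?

131

By Lagrange's theorem, ord_263(137) divides φ(263) = 263 − 1 = 262 = 2 · 131.
Divisors of 262: 1, 2, 131, 262.
Compute 137^d (mod 263) for the divisors d until we hit 1:
137^1 ≡ 137 (mod 263)
137^2 ≡ 96 (mod 263)
137^131 ≡ 1 (mod 263) ✓
Therefore the multiplicative order of 137 modulo 263 is 131.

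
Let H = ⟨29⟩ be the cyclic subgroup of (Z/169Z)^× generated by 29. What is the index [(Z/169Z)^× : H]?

4

By Lagrange's theorem, ord_169(29) divides φ(169) = φ(13^2) = 13·(13−1) = 156 = 2^2 · 3 · 13.
Divisors of 156: 1, 2, 3, 4, 6, 12, 13, 26, 39, 52, 78, 156.
Evaluate successive powers at the divisors of 156:
29^1 ≡ 29 (mod 169)
29^2 ≡ 165 (mod 169)
29^3 ≡ 53 (mod 169)
29^4 ≡ 16 (mod 169)
29^6 ≡ 105 (mod 169)
29^12 ≡ 40 (mod 169)
29^13 ≡ 146 (mod 169)
29^26 ≡ 22 (mod 169)
29^39 ≡ 1 (mod 169) ✓
The order of 29 is 39, so the subgroup it generates has 39 elements.
[(Z/169Z)^× : ⟨29⟩] = 156/39 = 4.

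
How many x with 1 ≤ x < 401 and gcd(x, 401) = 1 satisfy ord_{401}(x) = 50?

20

φ(401) = 401 − 1 = 400 = 2^4 · 5^2.
In a cyclic group of order 400, there are φ(d) elements of order d for each divisor d of 400, and zero for non-divisors.
50 = 2 · 5^2 divides 400, and φ(50) = 20.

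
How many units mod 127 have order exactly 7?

φ(127) = 127 − 1 = 126 = 2 · 3^2 · 7.
Since (Z/127Z)^× is cyclic of order 126, the number of elements of order d is φ(d) when d | 126 and 0 otherwise.
7 | 126, and φ(7) = 7 − 1 = 6.

6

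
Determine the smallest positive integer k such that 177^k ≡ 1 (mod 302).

50

ord(177) | φ(302) = φ(2)·φ(151) = 1·150 = 150 = 2 · 3 · 5^2.
Divisors of 150: 1, 2, 3, 5, 6, 10, 15, 25, 30, 50, 75, 150.
Check 177^d mod 302 for each divisor in increasing order:
177^1 ≡ 177 (mod 302)
177^2 ≡ 223 (mod 302)
177^3 ≡ 211 (mod 302)
177^5 ≡ 243 (mod 302)
177^6 ≡ 127 (mod 302)
177^10 ≡ 159 (mod 302)
177^15 ≡ 283 (mod 302)
177^25 ≡ 301 (mod 302)
177^30 ≡ 59 (mod 302)
177^50 ≡ 1 (mod 302) ✓
Therefore the multiplicative order of 177 modulo 302 is 50.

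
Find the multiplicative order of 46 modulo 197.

196

ord(46) | φ(197) = 197 − 1 = 196 = 2^2 · 7^2.
Divisors of 196: 1, 2, 4, 7, 14, 28, 49, 98, 196.
Compute 46^d (mod 197) for the divisors d until we hit 1:
46^1 ≡ 46
46^2 ≡ 146
46^4 ≡ 40
46^7 ≡ 129
46^14 ≡ 93
46^28 ≡ 178
46^49 ≡ 183
46^98 ≡ 196
46^196 ≡ 1
Therefore the multiplicative order of 46 modulo 197 is 196.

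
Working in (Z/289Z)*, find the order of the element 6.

The order of 6 must divide φ(289) = φ(17^2) = 17·(17−1) = 272 = 2^4 · 17.
Divisors of 272: 1, 2, 4, 8, 16, 17, 34, 68, 136, 272.
Evaluate successive powers at the divisors of 272:
6^1 ≡ 6 (mod 289)
6^2 ≡ 36 (mod 289)
6^4 ≡ 140 (mod 289)
6^8 ≡ 237 (mod 289)
6^16 ≡ 103 (mod 289)
6^17 ≡ 40 (mod 289)
6^34 ≡ 155 (mod 289)
6^68 ≡ 38 (mod 289)
6^136 ≡ 288 (mod 289)
6^272 ≡ 1 (mod 289) ✓
So ord_289(6) = 272.

272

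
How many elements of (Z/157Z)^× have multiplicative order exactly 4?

φ(157) = 157 − 1 = 156 = 2^2 · 3 · 13.
Since (Z/157Z)^× is cyclic of order 156, the number of elements of order d is φ(d) when d | 156 and 0 otherwise.
4 = 2^2 divides 156, and φ(4) = 2.

2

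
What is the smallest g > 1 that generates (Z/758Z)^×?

3

φ(758) = φ(2)·φ(379) = 1·378 = 378 = 2 · 3^3 · 7.
g is a primitive root iff g^(378/q) ≢ 1 (mod 758) for each prime q ∈ {2, 3, 7}.
g = 2: gcd(2, 758) = 2 > 1, not a unit — skip.
g = 3: 3^189 ≡ 757; 3^126 ≡ 51; 3^54 ≡ 195 — none is 1, so 3 is a primitive root.
The smallest primitive root modulo 758 is 3.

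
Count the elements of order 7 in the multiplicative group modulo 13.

φ(13) = 13 − 1 = 12 = 2^2 · 3.
Since (Z/13Z)^× is cyclic of order 12, the number of elements of order d is φ(d) when d | 12 and 0 otherwise.
Here 12 is not a multiple of 7, so there are no elements of order 7.

0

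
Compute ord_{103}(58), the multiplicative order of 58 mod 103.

51

The order of 58 must divide φ(103) = 103 − 1 = 102 = 2 · 3 · 17.
Divisors of 102: 1, 2, 3, 6, 17, 34, 51, 102.
Check 58^d mod 103 for each divisor in increasing order:
58^1 ≡ 58 (mod 103)
58^2 ≡ 68 (mod 103)
58^3 ≡ 30 (mod 103)
58^6 ≡ 76 (mod 103)
58^17 ≡ 46 (mod 103)
58^34 ≡ 56 (mod 103)
58^51 ≡ 1 (mod 103) ✓
The smallest such exponent is 51, so the order of 58 is 51.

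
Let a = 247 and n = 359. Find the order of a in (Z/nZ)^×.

By Lagrange's theorem, ord_359(247) divides φ(359) = 359 − 1 = 358 = 2 · 179.
Divisors of 358: 1, 2, 179, 358.
Compute 247^d (mod 359) for the divisors d until we hit 1:
247^1 ≡ 247 (mod 359)
247^2 ≡ 338 (mod 359)
247^179 ≡ 1 (mod 359) ✓
Hence ord(247) = 179.

179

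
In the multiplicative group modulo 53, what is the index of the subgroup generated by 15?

ord(15) | φ(53) = 53 − 1 = 52 = 2^2 · 13.
Divisors of 52: 1, 2, 4, 13, 26, 52.
Evaluate successive powers at the divisors of 52:
15^1 ≡ 15 (mod 53)
15^2 ≡ 13 (mod 53)
15^4 ≡ 10 (mod 53)
15^13 ≡ 1 (mod 53) ✓
Thus |⟨15⟩| = ord(15) = 13.
The index is φ(53) / ord(15) = 52 / 13 = 4.

4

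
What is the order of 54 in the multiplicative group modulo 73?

ord(54) | φ(73) = 73 − 1 = 72 = 2^3 · 3^2.
Divisors of 72: 1, 2, 3, 4, 6, 8, 9, 12, 18, 24, 36, 72.
Evaluate successive powers at the divisors of 72:
54^1 ≡ 54
54^2 ≡ 69
54^3 ≡ 3
54^4 ≡ 16
54^6 ≡ 9
54^8 ≡ 37
54^9 ≡ 27
54^12 ≡ 8
54^18 ≡ 72
54^24 ≡ 64
54^36 ≡ 1
So ord_73(54) = 36.

36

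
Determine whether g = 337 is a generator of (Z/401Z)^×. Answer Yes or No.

No

φ(401) = 401 − 1 = 400 = 2^4 · 5^2.
It suffices to check that the order of 337 is not a proper divisor of 400: compute 337^(400/q) for q ∈ {2, 5}.
337^200 ≡ 1 (mod 401)  [q = 2: ≡ 1 ✗]
337^80 ≡ 72 (mod 401)  [q = 5: ≢ 1 ✓]
337^200 ≡ 1 shows ord(337) | 200, strictly less than φ(401); not a primitive root.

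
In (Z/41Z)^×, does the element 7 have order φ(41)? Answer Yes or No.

Yes

φ(41) = 41 − 1 = 40 = 2^3 · 5.
It suffices to check that the order of 7 is not a proper divisor of 40: compute 7^(40/q) for q ∈ {2, 5}.
7^20 ≡ 40 (mod 41)  [q = 2: ≢ 1 ✓]
7^8 ≡ 37 (mod 41)  [q = 5: ≢ 1 ✓]
Every test exponent gives a nontrivial residue, hence 7 generates the full group.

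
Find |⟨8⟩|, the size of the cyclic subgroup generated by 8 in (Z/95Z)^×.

12

By Lagrange's theorem, ord_95(8) divides φ(95) = φ(5·19) = (5−1)·(19−1) = 4·18 = 72 = 2^3 · 3^2.
Divisors of 72: 1, 2, 3, 4, 6, 8, 9, 12, 18, 24, 36, 72.
Compute 8^d (mod 95) for the divisors d until we hit 1:
8^1 ≡ 8
8^2 ≡ 64
8^3 ≡ 37
8^4 ≡ 11
8^6 ≡ 39
8^8 ≡ 26
8^9 ≡ 18
8^12 ≡ 1
The smallest such exponent is 12, so the order of 8 is 12.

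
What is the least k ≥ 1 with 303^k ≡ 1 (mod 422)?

210

By Lagrange's theorem, ord_422(303) divides φ(422) = φ(2)·φ(211) = 1·210 = 210 = 2 · 3 · 5 · 7.
Divisors of 210: 1, 2, 3, 5, 6, 7, 10, 14, 15, 21, 30, 35, 42, 70, 105, 210.
Evaluate successive powers at the divisors of 210:
303^1 ≡ 303 (mod 422)
303^2 ≡ 235 (mod 422)
303^3 ≡ 309 (mod 422)
303^5 ≡ 31 (mod 422)
303^6 ≡ 109 (mod 422)
303^7 ≡ 111 (mod 422)
303^10 ≡ 117 (mod 422)
303^14 ≡ 83 (mod 422)
303^15 ≡ 251 (mod 422)
303^21 ≡ 351 (mod 422)
303^30 ≡ 123 (mod 422)
303^35 ≡ 15 (mod 422)
303^42 ≡ 399 (mod 422)
303^70 ≡ 225 (mod 422)
303^105 ≡ 421 (mod 422)
303^210 ≡ 1 (mod 422) ✓
Therefore the multiplicative order of 303 modulo 422 is 210.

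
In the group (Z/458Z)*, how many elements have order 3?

φ(458) = φ(2)·φ(229) = 1·228 = 228 = 2^2 · 3 · 19.
Since (Z/458Z)^× is cyclic of order 228, the number of elements of order d is φ(d) when d | 228 and 0 otherwise.
3 | 228, and φ(3) = 3 − 1 = 2.

2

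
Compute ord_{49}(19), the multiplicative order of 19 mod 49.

By Lagrange's theorem, ord_49(19) divides φ(49) = φ(7^2) = 7·(7−1) = 42 = 2 · 3 · 7.
Divisors of 42: 1, 2, 3, 6, 7, 14, 21, 42.
Evaluate successive powers at the divisors of 42:
19^1 ≡ 19 (mod 49)
19^2 ≡ 18 (mod 49)
19^3 ≡ 48 (mod 49)
19^6 ≡ 1 (mod 49) ✓
Therefore the multiplicative order of 19 modulo 49 is 6.

6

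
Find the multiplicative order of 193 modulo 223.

The order of 193 must divide φ(223) = 223 − 1 = 222 = 2 · 3 · 37.
Divisors of 222: 1, 2, 3, 6, 37, 74, 111, 222.
Evaluate successive powers at the divisors of 222:
193^1 ≡ 193
193^2 ≡ 8
193^3 ≡ 206
193^6 ≡ 66
193^37 ≡ 222
193^74 ≡ 1
The smallest such exponent is 74, so the order of 193 is 74.

74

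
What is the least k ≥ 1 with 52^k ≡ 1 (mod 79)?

13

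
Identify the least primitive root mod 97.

5

φ(97) = 97 − 1 = 96 = 2^5 · 3.
g is a primitive root iff g^(96/q) ≢ 1 (mod 97) for each prime q ∈ {2, 3}.
g = 2: 2^48 ≡ 1 — hits 1, so not a primitive root.
g = 3: 3^48 ≡ 1 — hits 1, so not a primitive root.
g = 4: 4^48 ≡ 1 — hits 1, so not a primitive root.
g = 5: 5^48 ≡ 96; 5^32 ≡ 35 — none is 1, so 5 is a primitive root.
So 5 is the smallest generator of (Z/97Z)^×.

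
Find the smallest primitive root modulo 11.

2

φ(11) = 11 − 1 = 10 = 2 · 5.
Test candidates g = 2, 3, … against the prime factors q ∈ {2, 5} of φ(11): g is a generator iff g^(10/q) ≢ 1 for every such q.
g = 2: 2^5 ≡ 10; 2^2 ≡ 4 — none is 1, so 2 is a primitive root.
Hence the least primitive root of 11 is 2.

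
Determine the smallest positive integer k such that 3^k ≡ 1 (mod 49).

42

Since 3 ∈ (Z/49Z)^×, its order divides φ(49) = φ(7^2) = 7·(7−1) = 42 = 2 · 3 · 7.
Divisors of 42: 1, 2, 3, 6, 7, 14, 21, 42.
Check 3^d mod 49 for each divisor in increasing order:
3^1 ≡ 3
3^2 ≡ 9
3^3 ≡ 27
3^6 ≡ 43
3^7 ≡ 31
3^14 ≡ 30
3^21 ≡ 48
3^42 ≡ 1
Therefore the multiplicative order of 3 modulo 49 is 42.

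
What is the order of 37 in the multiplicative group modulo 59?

ord(37) | φ(59) = 59 − 1 = 58 = 2 · 29.
Divisors of 58: 1, 2, 29, 58.
Compute 37^d (mod 59) for the divisors d until we hit 1:
37^1 ≡ 37
37^2 ≡ 12
37^29 ≡ 58
37^58 ≡ 1
So ord_59(37) = 58.

58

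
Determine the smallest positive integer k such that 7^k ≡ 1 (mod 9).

3

By Lagrange's theorem, ord_9(7) divides φ(9) = φ(3^2) = 3·(3−1) = 6 = 2 · 3.
Divisors of 6: 1, 2, 3, 6.
Test each divisor d:
7^1 ≡ 7 (mod 9)
7^2 ≡ 4 (mod 9)
7^3 ≡ 1 (mod 9) ✓
Hence ord(7) = 3.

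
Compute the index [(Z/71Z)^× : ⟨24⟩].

2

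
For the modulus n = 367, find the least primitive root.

φ(367) = 367 − 1 = 366 = 2 · 3 · 61.
Test candidates g = 2, 3, … against the prime factors q ∈ {2, 3, 61} of φ(367): g is a generator iff g^(366/q) ≢ 1 for every such q.
g = 2: 2^183 ≡ 1 — hits 1, so not a primitive root.
g = 3: 3^183 ≡ 366; 3^122 ≡ 1 — hits 1, so not a primitive root.
g = 4: 4^183 ≡ 1 — hits 1, so not a primitive root.
g = 5: 5^183 ≡ 366; 5^122 ≡ 1 — hits 1, so not a primitive root.
g = 6: 6^183 ≡ 366; 6^122 ≡ 283; 6^6 ≡ 47 — none is 1, so 6 is a primitive root.
Hence the least primitive root of 367 is 6.

6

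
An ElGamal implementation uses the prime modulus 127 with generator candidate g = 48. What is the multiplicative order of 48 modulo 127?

126

Since 48 ∈ (Z/127Z)^×, its order divides φ(127) = 127 − 1 = 126 = 2 · 3^2 · 7.
Divisors of 126: 1, 2, 3, 6, 7, 9, 14, 18, 21, 42, 63, 126.
Compute 48^d (mod 127) for the divisors d until we hit 1:
48^1 ≡ 48 (mod 127)
48^2 ≡ 18 (mod 127)
48^3 ≡ 102 (mod 127)
48^6 ≡ 117 (mod 127)
48^7 ≡ 28 (mod 127)
48^9 ≡ 123 (mod 127)
48^14 ≡ 22 (mod 127)
48^18 ≡ 16 (mod 127)
48^21 ≡ 108 (mod 127)
48^42 ≡ 107 (mod 127)
48^63 ≡ 126 (mod 127)
48^126 ≡ 1 (mod 127) ✓
So ord_127(48) = 126.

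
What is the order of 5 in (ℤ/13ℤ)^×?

4

The order of 5 must divide φ(13) = 13 − 1 = 12 = 2^2 · 3.
Divisors of 12: 1, 2, 3, 4, 6, 12.
Check 5^d mod 13 for each divisor in increasing order:
5^1 ≡ 5
5^2 ≡ 12
5^3 ≡ 8
5^4 ≡ 1
The smallest such exponent is 4, so the order of 5 is 4.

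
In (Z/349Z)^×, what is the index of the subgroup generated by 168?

The order of 168 must divide φ(349) = 349 − 1 = 348 = 2^2 · 3 · 29.
Divisors of 348: 1, 2, 3, 4, 6, 12, 29, 58, 87, 116, 174, 348.
Check 168^d mod 349 for each divisor in increasing order:
168^1 ≡ 168
168^2 ≡ 304
168^3 ≡ 118
168^4 ≡ 280
168^6 ≡ 313
168^12 ≡ 249
168^29 ≡ 1
The order of 168 is 29, so the subgroup it generates has 29 elements.
Index = |(Z/349Z)^×| / |⟨168⟩| = 348 / 29 = 12.

12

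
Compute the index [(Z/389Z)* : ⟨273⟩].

1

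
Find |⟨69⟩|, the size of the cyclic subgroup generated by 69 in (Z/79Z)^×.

By Lagrange's theorem, ord_79(69) divides φ(79) = 79 − 1 = 78 = 2 · 3 · 13.
Divisors of 78: 1, 2, 3, 6, 13, 26, 39, 78.
Test each divisor d:
69^1 ≡ 69 (mod 79)
69^2 ≡ 21 (mod 79)
69^3 ≡ 27 (mod 79)
69^6 ≡ 18 (mod 79)
69^13 ≡ 78 (mod 79)
69^26 ≡ 1 (mod 79) ✓
The smallest such exponent is 26, so the order of 69 is 26.

26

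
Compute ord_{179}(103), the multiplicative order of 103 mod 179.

178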